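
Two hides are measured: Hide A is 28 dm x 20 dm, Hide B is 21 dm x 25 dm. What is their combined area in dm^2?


Hide A area = 28 x 20 = 560 dm^2
Hide B area = 21 x 25 = 525 dm^2
Total = 560 + 525 = 1085 dm^2


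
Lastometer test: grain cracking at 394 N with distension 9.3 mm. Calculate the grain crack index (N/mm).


42.4 N/mm


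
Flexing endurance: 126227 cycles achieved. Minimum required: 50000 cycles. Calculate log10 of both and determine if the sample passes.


Achieved: log10 = 5.10
Required: log10 = 4.70
Passes: Yes

log10(126227) = 5.10
log10(50000) = 4.70
Passes: Yes


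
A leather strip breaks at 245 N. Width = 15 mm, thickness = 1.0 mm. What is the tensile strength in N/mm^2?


16.33 N/mm^2

Cross-sectional area = 15 x 1.0 = 15.0 mm^2
Tensile strength = 245 / 15.0 = 16.33 N/mm^2


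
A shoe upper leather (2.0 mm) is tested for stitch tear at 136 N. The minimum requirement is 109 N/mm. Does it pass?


STS = 68.0 N/mm
Passes: No

STS = 136 / 2.0 = 68.0 N/mm
Minimum required: 109 N/mm
Passes: No


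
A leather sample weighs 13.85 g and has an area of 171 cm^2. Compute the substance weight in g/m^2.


809.9 g/m^2


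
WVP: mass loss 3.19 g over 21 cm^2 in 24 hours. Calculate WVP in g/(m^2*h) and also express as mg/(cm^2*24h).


WVP = 63.29 g/(m^2*h)
Daily rate = 151.90 mg/(cm^2*24h)


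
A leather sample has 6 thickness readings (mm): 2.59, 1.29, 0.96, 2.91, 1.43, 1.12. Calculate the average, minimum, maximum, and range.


Average = 1.72 mm
Min = 0.96 mm
Max = 2.91 mm
Range = 1.95 mm

Sum = 10.30
Average = 10.30 / 6 = 1.72 mm
Minimum = 0.96 mm
Maximum = 2.91 mm
Range = 2.91 - 0.96 = 1.95 mm


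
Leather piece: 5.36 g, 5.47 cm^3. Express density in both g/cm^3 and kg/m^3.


Density = 5.36 / 5.47 = 0.980 g/cm^3
Convert: 0.980 x 1000 = 980 kg/m^3


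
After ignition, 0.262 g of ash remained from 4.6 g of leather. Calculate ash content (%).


5.70%

Ash% = 0.262 / 4.6 x 100
Ash% = 5.70%


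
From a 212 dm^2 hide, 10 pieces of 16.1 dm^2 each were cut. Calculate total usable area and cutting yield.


Total usable = 10 x 16.1 = 161.0 dm^2
Yield = 161.0 / 212 x 100 = 75.9%


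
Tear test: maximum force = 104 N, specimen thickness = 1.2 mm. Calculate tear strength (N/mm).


Tear strength = force / thickness
Tear = 104 / 1.2 = 86.7 N/mm


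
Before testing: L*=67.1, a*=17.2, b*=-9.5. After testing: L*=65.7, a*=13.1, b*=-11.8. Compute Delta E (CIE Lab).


dL = 65.7 - 67.1 = -1.4
da = 13.1 - 17.2 = -4.1
db = -11.8 - (-9.5) = -2.3
dE = sqrt((-1.4)^2 + (-4.1)^2 + (-2.3)^2) = 4.91


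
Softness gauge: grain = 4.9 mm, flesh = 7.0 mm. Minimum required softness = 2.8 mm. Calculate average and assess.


Average = (4.9 + 7.0) / 2 = 5.95 mm
Minimum = 2.8 mm
Meets requirement: Yes


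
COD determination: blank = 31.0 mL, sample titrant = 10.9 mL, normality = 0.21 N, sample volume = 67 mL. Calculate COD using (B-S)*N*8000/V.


504.0 mg/L


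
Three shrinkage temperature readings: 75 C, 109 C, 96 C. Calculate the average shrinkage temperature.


Average = (75 + 109 + 96) / 3
Average = 280 / 3 = 93.3 C


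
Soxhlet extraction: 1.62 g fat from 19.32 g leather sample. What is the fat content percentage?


Fat content = 1.62 / 19.32 x 100
Fat = 8.4%


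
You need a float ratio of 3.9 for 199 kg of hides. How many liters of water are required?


776.1 L


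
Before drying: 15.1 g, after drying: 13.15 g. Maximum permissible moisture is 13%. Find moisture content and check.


MC = (15.1 - 13.15) / 15.1 x 100 = 12.9%
Maximum: 13%
Acceptable: Yes


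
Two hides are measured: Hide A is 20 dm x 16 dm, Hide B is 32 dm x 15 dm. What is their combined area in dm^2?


Hide A area = 20 x 16 = 320 dm^2
Hide B area = 32 x 15 = 480 dm^2
Total = 320 + 480 = 800 dm^2


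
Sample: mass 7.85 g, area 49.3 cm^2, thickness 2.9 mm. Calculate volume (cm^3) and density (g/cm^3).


Thickness in cm = 2.9 / 10 = 0.29 cm
Volume = 49.3 x 0.29 = 14.297 cm^3
Density = 7.85 / 14.297 = 0.549 g/cm^3


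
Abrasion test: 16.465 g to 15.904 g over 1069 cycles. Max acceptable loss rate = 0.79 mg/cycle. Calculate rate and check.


Rate = 0.525 mg/cycle
Passes: Yes

Loss = 16.465 - 15.904 = 0.561 g
Rate = 0.561 g / 1069 cycles x 1000 = 0.525 mg/cycle
Max = 0.79 mg/cycle
Passes: Yes


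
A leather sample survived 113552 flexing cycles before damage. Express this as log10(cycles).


5.06

log10(113552) = 5.06


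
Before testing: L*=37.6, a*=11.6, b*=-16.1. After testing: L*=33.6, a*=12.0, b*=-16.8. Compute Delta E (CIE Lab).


dL = 33.6 - 37.6 = -4.0
da = 12.0 - 11.6 = 0.4
db = -16.8 - (-16.1) = -0.7
dE = sqrt((-4.0)^2 + (0.4)^2 + (-0.7)^2) = 4.08


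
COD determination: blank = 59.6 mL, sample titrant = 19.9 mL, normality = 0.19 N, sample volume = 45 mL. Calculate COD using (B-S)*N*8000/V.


1341.0 mg/L

COD = (59.6 - 19.9) x 0.19 x 8000 / 45
COD = 39.7 x 0.19 x 8000 / 45
COD = 1341.0 mg/L


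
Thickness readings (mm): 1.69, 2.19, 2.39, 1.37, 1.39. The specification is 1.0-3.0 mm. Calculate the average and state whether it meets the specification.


Sum = 9.03
Average = 9.03 / 5 = 1.81 mm
Specification range: 1.0 to 3.0 mm
Within spec: Yes


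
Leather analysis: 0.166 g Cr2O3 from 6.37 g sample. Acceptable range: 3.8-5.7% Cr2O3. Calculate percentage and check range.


Cr2O3% = 0.166 / 6.37 x 100 = 2.61%
Acceptable range: 3.8 to 5.7%
Within range: No


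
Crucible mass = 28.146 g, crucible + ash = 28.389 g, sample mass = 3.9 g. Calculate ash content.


Ash mass = 28.389 - 28.146 = 0.243 g
Ash% = 0.243 / 3.9 x 100 = 6.23%


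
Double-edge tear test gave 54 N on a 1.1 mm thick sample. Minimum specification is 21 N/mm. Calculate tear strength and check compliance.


Tear strength = 54 / 1.1 = 49.1 N/mm
Required minimum = 21 N/mm
Compliant: Yes


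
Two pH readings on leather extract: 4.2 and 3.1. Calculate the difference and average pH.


Difference = 1.1
Average pH = 3.65


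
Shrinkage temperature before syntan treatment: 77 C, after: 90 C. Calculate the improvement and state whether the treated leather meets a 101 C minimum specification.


Improvement = 13 C
Meets 101 C spec: No

Improvement = 90 - 77 = 13 C
Spec check: 90 C >= 101 C? No


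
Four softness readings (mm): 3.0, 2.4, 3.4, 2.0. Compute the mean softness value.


Sum = 3.0 + 2.4 + 3.4 + 2.0
Mean = 10.8 / 4 = 2.70 mm


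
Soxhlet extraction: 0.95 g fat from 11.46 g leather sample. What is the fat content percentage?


8.3%

Fat content = 0.95 / 11.46 x 100
Fat = 8.3%


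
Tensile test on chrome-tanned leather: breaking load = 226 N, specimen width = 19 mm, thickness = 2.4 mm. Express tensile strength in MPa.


Cross-section = 19 x 2.4 = 45.6 mm^2
TS = 226 / 45.6 = 4.96 MPa
(1 N/mm^2 = 1 MPa)


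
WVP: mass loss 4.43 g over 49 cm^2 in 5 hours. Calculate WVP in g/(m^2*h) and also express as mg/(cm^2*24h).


WVP = 4.43 / (49 x 5) x 10000 = 180.82 g/(m^2*h)
Mass loss in mg = 4.43 x 1000 = 4430 mg
Per cm^2 per 24h in mg: 4430 x 24 / (49 x 5) = 106320 / 245 = 433.96 mg/(cm^2*24h)


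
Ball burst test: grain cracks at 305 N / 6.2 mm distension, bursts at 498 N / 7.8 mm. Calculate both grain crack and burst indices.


Crack index = 305 / 6.2 = 49.2 N/mm
Burst index = 498 / 7.8 = 63.8 N/mm


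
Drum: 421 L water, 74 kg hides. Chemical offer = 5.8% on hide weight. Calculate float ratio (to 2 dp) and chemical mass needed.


Float ratio = 5.69
Chemical needed = 4.292 kg

Float ratio = 421 / 74 = 5.69
Chemical = 74 x 5.8 / 100 = 4.292 kg


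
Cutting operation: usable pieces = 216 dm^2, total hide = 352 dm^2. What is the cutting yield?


Yield = usable / total x 100
Yield = 216 / 352 x 100 = 61.4%


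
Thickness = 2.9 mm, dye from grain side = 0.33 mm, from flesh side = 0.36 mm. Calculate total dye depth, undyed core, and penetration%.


Total dyed = 0.33 + 0.36 = 0.69 mm
Undyed core = 2.9 - 0.69 = 2.21 mm
Penetration = 0.69 / 2.9 x 100 = 23.8%


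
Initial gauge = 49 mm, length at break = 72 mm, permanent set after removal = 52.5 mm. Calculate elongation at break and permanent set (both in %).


Elongation at break = 46.9%
Permanent set = 7.1%


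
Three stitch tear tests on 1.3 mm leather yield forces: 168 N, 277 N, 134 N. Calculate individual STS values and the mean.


STS1 = 168 / 1.3 = 129.2 N/mm
STS2 = 277 / 1.3 = 213.1 N/mm
STS3 = 134 / 1.3 = 103.1 N/mm
Mean = (129.2 + 213.1 + 103.1) / 3 = 148.5 N/mm


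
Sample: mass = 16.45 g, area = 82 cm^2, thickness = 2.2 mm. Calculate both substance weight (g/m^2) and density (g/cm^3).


SW = 16.45 / 82 x 10000 = 2006.1 g/m^2
Volume = 82 x 2.2 / 10 = 18.04 cm^3
Density = 16.45 / 18.04 = 0.912 g/cm^3


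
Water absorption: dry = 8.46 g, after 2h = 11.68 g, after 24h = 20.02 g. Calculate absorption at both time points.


WA (2h) = (11.68 - 8.46) / 8.46 x 100 = 38.1%
WA (24h) = (20.02 - 8.46) / 8.46 x 100 = 136.6%


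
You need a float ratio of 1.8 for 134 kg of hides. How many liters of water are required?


241.2 L


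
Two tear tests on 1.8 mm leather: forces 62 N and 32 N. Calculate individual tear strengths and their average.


Tear 1 = 34.4 N/mm
Tear 2 = 17.8 N/mm
Average = 26.1 N/mm

Tear 1 = 62 / 1.8 = 34.4 N/mm
Tear 2 = 32 / 1.8 = 17.8 N/mm
Average = (34.4 + 17.8) / 2 = 26.1 N/mm


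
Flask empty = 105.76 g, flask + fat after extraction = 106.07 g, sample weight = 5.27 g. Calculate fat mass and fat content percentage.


Fat mass = 106.07 - 105.76 = 0.31 g
Fat% = 0.31 / 5.27 x 100 = 5.9%


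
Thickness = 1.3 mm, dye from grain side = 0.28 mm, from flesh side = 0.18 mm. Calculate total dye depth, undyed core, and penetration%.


Total dyed = 0.28 + 0.18 = 0.46 mm
Undyed core = 1.3 - 0.46 = 0.84 mm
Penetration = 0.46 / 1.3 x 100 = 35.4%


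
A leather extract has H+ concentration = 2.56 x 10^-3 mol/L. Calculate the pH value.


pH = 2.59


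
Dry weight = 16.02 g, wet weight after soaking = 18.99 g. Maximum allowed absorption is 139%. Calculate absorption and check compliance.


Absorption = 18.5%
Compliant: Yes

WA = (18.99 - 16.02) / 16.02 x 100 = 18.5%
Maximum allowed: 139%
Compliant: Yes


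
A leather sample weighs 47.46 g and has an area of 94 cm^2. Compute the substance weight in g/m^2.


5048.9 g/m^2


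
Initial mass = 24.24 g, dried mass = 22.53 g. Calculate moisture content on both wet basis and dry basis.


Wet basis = 7.1%
Dry basis = 7.6%

Moisture lost = 24.24 - 22.53 = 1.71 g
Wet basis MC = 1.71 / 24.24 x 100 = 7.1%
Dry basis MC = 1.71 / 22.53 x 100 = 7.6%


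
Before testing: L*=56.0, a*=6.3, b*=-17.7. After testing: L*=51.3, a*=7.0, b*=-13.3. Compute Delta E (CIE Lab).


Delta E = 6.48


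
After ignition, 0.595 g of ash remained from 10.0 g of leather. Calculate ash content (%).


5.95%

Ash% = 0.595 / 10.0 x 100
Ash% = 5.95%


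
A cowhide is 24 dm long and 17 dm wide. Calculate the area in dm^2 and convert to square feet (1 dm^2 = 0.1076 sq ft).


408 dm^2
43.90 sq ft

Area = 24 x 17 = 408 dm^2
Conversion: 408 x 0.1076 = 43.90 sq ft


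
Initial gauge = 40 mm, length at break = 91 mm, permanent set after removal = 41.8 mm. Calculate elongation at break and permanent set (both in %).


Elongation at break = 127.5%
Permanent set = 4.5%

Elongation at break = (91 - 40) / 40 x 100 = 127.5%
Permanent set = (41.8 - 40) / 40 x 100 = 4.5%


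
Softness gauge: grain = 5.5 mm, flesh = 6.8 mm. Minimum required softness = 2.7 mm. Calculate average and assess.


Average = (5.5 + 6.8) / 2 = 6.15 mm
Minimum = 2.7 mm
Meets requirement: Yes


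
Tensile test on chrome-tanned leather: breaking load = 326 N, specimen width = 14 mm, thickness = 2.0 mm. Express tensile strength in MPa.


Cross-section = 14 x 2.0 = 28.0 mm^2
TS = 326 / 28.0 = 11.64 MPa
(1 N/mm^2 = 1 MPa)


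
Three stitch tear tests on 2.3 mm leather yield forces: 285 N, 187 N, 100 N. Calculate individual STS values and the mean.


STS1 = 123.9 N/mm
STS2 = 81.3 N/mm
STS3 = 43.5 N/mm
Mean = 82.9 N/mm

STS1 = 285 / 2.3 = 123.9 N/mm
STS2 = 187 / 2.3 = 81.3 N/mm
STS3 = 100 / 2.3 = 43.5 N/mm
Mean = (123.9 + 81.3 + 43.5) / 3 = 82.9 N/mm


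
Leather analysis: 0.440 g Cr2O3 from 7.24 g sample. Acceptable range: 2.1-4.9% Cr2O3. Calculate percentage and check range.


Cr2O3 = 6.08%
Within range: No


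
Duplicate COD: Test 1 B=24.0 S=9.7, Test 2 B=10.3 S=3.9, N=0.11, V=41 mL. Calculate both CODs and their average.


COD1 = (24.0 - 9.7) x 0.11 x 8000 / 41 = 306.9 mg/L
COD2 = (10.3 - 3.9) x 0.11 x 8000 / 41 = 137.4 mg/L
Average = (306.9 + 137.4) / 2 = 222.2 mg/L


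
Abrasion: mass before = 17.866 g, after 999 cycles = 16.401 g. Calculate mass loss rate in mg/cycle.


Mass loss = 17.866 - 16.401 = 1.465 g
Rate = 1.465 / 999 x 1000 = 1.466 mg/cycle


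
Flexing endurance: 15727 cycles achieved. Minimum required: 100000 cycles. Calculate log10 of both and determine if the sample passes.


Achieved: log10 = 4.20
Required: log10 = 5.00
Passes: No


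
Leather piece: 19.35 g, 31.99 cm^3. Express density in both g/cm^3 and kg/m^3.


0.605 g/cm^3
605 kg/m^3

Density = 19.35 / 31.99 = 0.605 g/cm^3
Convert: 0.605 x 1000 = 605 kg/m^3


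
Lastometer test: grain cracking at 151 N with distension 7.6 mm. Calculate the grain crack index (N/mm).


Grain crack index = force / distension
Index = 151 / 7.6 = 19.9 N/mm


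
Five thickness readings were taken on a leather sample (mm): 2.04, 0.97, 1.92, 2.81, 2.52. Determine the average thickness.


2.05 mm

Sum = 2.04 + 0.97 + 1.92 + 2.81 + 2.52 = 10.26
Average = 10.26 / 5 = 2.05 mm


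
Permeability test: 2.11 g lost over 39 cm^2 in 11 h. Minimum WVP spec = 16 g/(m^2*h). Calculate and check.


WVP = 2.11 / (39 x 11) x 10000 = 49.18 g/(m^2*h)
Minimum: 16 g/(m^2*h)
Meets spec: Yes


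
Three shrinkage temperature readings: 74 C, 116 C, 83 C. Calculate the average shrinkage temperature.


91.0 C

Average = (74 + 116 + 83) / 3
Average = 273 / 3 = 91.0 C


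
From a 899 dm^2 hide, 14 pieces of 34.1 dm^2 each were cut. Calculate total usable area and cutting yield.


Usable area = 477.4 dm^2
Yield = 53.1%

Total usable = 14 x 34.1 = 477.4 dm^2
Yield = 477.4 / 899 x 100 = 53.1%


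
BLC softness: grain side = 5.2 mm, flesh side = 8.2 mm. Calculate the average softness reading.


6.70 mm

Average = (5.2 + 8.2) / 2
Average = 6.70 mm


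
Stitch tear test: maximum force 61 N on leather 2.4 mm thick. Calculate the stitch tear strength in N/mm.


25.4 N/mm


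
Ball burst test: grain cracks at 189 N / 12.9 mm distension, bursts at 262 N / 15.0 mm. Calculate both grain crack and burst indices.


Crack index = 189 / 12.9 = 14.7 N/mm
Burst index = 262 / 15.0 = 17.5 N/mm


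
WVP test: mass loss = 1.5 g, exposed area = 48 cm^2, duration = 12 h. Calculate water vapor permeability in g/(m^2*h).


WVP = mass_loss / (area x time) x 10000
WVP = 1.5 / (48 x 12) x 10000
WVP = 1.5 / 576 x 10000 = 26.04 g/(m^2*h)


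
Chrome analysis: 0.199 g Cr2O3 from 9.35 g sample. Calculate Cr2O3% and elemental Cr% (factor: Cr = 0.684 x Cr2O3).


Cr2O3% = 0.199 / 9.35 x 100 = 2.13%
Cr% = 2.13 x 0.684 = 1.46%


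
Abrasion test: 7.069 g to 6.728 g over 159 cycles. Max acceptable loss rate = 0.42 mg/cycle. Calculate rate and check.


Loss = 7.069 - 6.728 = 0.341 g
Rate = 0.341 g / 159 cycles x 1000 = 2.145 mg/cycle
Max = 0.42 mg/cycle
Passes: No


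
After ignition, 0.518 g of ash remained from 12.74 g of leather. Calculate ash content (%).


Ash% = 0.518 / 12.74 x 100
Ash% = 4.07%


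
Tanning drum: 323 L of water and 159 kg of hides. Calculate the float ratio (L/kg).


2.0


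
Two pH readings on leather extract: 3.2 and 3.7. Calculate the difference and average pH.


Difference = 0.5
Average pH = 3.45


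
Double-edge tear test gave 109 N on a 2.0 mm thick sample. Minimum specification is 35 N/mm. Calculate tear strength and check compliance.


Tear strength = 109 / 2.0 = 54.5 N/mm
Required minimum = 35 N/mm
Compliant: Yes


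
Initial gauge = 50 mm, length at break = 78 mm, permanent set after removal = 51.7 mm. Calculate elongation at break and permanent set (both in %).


Elongation at break = (78 - 50) / 50 x 100 = 56.0%
Permanent set = (51.7 - 50) / 50 x 100 = 3.4%


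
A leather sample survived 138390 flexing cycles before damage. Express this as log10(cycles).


5.14

log10(138390) = 5.14


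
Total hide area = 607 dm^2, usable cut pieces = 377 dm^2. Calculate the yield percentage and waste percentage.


Yield = 377 / 607 x 100 = 62.1%
Waste = 607 - 377 = 230 dm^2
Waste% = 100 - 62.1 = 37.9%


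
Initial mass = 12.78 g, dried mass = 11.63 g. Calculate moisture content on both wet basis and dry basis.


Wet basis = 9.0%
Dry basis = 9.9%


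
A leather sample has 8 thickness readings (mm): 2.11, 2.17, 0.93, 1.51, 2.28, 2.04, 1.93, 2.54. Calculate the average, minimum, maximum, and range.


Average = 1.94 mm
Min = 0.93 mm
Max = 2.54 mm
Range = 1.61 mm

Sum = 15.51
Average = 15.51 / 8 = 1.94 mm
Minimum = 0.93 mm
Maximum = 2.54 mm
Range = 2.54 - 0.93 = 1.61 mm


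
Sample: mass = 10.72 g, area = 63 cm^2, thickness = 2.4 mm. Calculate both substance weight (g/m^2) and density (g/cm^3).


SW = 10.72 / 63 x 10000 = 1701.6 g/m^2
Volume = 63 x 2.4 / 10 = 15.12 cm^3
Density = 10.72 / 15.12 = 0.709 g/cm^3


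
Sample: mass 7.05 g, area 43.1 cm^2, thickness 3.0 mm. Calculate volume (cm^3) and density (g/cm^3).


Volume = 12.930 cm^3
Density = 0.545 g/cm^3

Thickness in cm = 3.0 / 10 = 0.30 cm
Volume = 43.1 x 0.30 = 12.930 cm^3
Density = 7.05 / 12.930 = 0.545 g/cm^3


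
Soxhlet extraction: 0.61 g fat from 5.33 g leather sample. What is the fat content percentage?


11.4%


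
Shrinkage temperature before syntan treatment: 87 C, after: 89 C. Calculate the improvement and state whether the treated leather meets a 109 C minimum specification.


Improvement = 2 C
Meets 109 C spec: No


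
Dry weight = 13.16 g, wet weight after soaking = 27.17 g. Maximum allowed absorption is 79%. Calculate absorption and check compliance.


Absorption = 106.5%
Compliant: No

WA = (27.17 - 13.16) / 13.16 x 100 = 106.5%
Maximum allowed: 79%
Compliant: No


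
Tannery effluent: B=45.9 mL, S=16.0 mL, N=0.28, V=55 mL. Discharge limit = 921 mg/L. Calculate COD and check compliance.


COD = (45.9 - 16.0) x 0.28 x 8000 / 55 = 1217.7 mg/L
Limit: 921 mg/L
Compliant: No


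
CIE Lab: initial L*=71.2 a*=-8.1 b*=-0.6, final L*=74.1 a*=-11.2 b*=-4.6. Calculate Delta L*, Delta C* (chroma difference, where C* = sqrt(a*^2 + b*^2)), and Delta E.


Delta L* = 2.9
Delta C* = 3.99
Delta E = 5.83

Delta L* = 74.1 - 71.2 = 2.9
C1* = sqrt((-8.1)^2 + (-0.6)^2) = 8.122
C2* = sqrt((-11.2)^2 + (-4.6)^2) = 12.108
Delta C* = 12.108 - 8.122 = 3.99
Delta E = sqrt((2.9)^2 + (-3.1)^2 + (-4.0)^2) = 5.83


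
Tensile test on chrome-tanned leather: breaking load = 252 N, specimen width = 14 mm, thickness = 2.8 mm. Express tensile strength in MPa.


Cross-section = 14 x 2.8 = 39.2 mm^2
TS = 252 / 39.2 = 6.43 MPa
(1 N/mm^2 = 1 MPa)


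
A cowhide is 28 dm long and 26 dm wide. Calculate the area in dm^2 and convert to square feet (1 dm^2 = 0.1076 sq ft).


Area = 28 x 26 = 728 dm^2
Conversion: 728 x 0.1076 = 78.33 sq ft


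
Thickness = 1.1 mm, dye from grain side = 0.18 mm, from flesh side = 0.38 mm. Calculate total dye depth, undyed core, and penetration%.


Total dyed = 0.18 + 0.38 = 0.56 mm
Undyed core = 1.1 - 0.56 = 0.54 mm
Penetration = 0.56 / 1.1 x 100 = 50.9%


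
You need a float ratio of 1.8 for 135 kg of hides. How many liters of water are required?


243.0 L


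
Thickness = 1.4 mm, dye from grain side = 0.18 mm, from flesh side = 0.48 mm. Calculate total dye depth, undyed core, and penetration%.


Total dyed = 0.18 + 0.48 = 0.66 mm
Undyed core = 1.4 - 0.66 = 0.74 mm
Penetration = 0.66 / 1.4 x 100 = 47.1%


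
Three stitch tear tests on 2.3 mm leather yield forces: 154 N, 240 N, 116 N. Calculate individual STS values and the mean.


STS1 = 154 / 2.3 = 67.0 N/mm
STS2 = 240 / 2.3 = 104.3 N/mm
STS3 = 116 / 2.3 = 50.4 N/mm
Mean = (67.0 + 104.3 + 50.4) / 3 = 73.9 N/mm


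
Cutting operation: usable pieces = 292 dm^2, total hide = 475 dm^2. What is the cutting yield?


Yield = usable / total x 100
Yield = 292 / 475 x 100 = 61.5%


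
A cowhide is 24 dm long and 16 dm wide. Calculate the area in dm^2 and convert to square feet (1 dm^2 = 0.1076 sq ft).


384 dm^2
41.32 sq ft

Area = 24 x 16 = 384 dm^2
Conversion: 384 x 0.1076 = 41.32 sq ft


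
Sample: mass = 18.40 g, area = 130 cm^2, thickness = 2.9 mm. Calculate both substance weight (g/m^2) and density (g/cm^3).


Substance weight = 1415.4 g/m^2
Density = 0.488 g/cm^3

SW = 18.40 / 130 x 10000 = 1415.4 g/m^2
Volume = 130 x 2.9 / 10 = 37.70 cm^3
Density = 18.40 / 37.70 = 0.488 g/cm^3


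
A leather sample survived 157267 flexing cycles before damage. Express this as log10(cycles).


5.20

log10(157267) = 5.20


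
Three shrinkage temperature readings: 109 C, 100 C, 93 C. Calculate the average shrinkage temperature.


Average = (109 + 100 + 93) / 3
Average = 302 / 3 = 100.7 C


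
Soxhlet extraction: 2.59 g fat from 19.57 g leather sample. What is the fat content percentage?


13.2%

Fat content = 2.59 / 19.57 x 100
Fat = 13.2%


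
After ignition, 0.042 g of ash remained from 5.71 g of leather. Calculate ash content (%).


0.74%


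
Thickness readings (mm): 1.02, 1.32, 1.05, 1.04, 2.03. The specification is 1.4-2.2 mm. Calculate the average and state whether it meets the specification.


Sum = 6.46
Average = 6.46 / 5 = 1.29 mm
Specification range: 1.4 to 2.2 mm
Within spec: No


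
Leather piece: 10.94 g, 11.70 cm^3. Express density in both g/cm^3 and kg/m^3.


0.935 g/cm^3
935 kg/m^3

Density = 10.94 / 11.70 = 0.935 g/cm^3
Convert: 0.935 x 1000 = 935 kg/m^3


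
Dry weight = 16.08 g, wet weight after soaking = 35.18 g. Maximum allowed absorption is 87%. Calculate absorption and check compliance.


Absorption = 118.8%
Compliant: No

WA = (35.18 - 16.08) / 16.08 x 100 = 118.8%
Maximum allowed: 87%
Compliant: No


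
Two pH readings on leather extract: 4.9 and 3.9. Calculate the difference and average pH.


Difference = |4.9 - 3.9| = 1.0
Average = (4.9 + 3.9) / 2 = 4.40


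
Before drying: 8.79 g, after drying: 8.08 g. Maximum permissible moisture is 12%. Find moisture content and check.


MC = (8.79 - 8.08) / 8.79 x 100 = 8.1%
Maximum: 12%
Acceptable: Yes


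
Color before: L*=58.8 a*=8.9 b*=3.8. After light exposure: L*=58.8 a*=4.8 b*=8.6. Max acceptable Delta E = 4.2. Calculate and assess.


dL = 0.0, da = -4.1, db = 4.8
dE = sqrt((0.0)^2 + (-4.1)^2 + (4.8)^2) = 6.31
Max = 4.2
Passes: No


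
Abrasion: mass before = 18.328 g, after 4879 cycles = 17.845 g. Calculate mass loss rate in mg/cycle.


Mass loss = 18.328 - 17.845 = 0.483 g
Rate = 0.483 / 4879 x 1000 = 0.099 mg/cycle


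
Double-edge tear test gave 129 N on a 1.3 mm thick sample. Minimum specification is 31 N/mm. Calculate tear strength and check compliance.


Tear strength = 129 / 1.3 = 99.2 N/mm
Required minimum = 31 N/mm
Compliant: Yes


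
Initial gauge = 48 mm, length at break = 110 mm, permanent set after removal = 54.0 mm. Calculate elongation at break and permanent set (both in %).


Elongation at break = (110 - 48) / 48 x 100 = 129.2%
Permanent set = (54.0 - 48) / 48 x 100 = 12.5%


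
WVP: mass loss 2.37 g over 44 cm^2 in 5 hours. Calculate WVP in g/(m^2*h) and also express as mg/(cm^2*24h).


WVP = 107.73 g/(m^2*h)
Daily rate = 258.55 mg/(cm^2*24h)

WVP = 2.37 / (44 x 5) x 10000 = 107.73 g/(m^2*h)
Mass loss in mg = 2.37 x 1000 = 2370 mg
Per cm^2 per 24h in mg: 2370 x 24 / (44 x 5) = 56880 / 220 = 258.55 mg/(cm^2*24h)


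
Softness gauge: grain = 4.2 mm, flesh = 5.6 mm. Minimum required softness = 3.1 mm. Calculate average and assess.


Average softness = 4.90 mm
Meets requirement: Yes


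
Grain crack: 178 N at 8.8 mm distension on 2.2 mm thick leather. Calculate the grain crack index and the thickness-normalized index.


Crack index = 178 / 8.8 = 20.2 N/mm
Normalized = 20.2 / 2.2 = 9.2 N/mm per mm


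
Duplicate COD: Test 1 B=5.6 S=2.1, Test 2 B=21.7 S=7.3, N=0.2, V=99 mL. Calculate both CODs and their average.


COD1 = (5.6 - 2.1) x 0.2 x 8000 / 99 = 56.6 mg/L
COD2 = (21.7 - 7.3) x 0.2 x 8000 / 99 = 232.7 mg/L
Average = (56.6 + 232.7) / 2 = 144.7 mg/L


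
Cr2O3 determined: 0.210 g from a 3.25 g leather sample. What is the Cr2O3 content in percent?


Cr2O3% = 0.210 / 3.25 x 100
Cr2O3% = 6.46%


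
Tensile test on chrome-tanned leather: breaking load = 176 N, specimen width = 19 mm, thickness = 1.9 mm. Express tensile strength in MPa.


4.88 MPa

Cross-section = 19 x 1.9 = 36.1 mm^2
TS = 176 / 36.1 = 4.88 MPa
(1 N/mm^2 = 1 MPa)


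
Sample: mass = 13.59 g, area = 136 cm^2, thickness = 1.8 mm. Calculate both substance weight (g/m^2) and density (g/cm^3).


Substance weight = 999.3 g/m^2
Density = 0.555 g/cm^3

SW = 13.59 / 136 x 10000 = 999.3 g/m^2
Volume = 136 x 1.8 / 10 = 24.48 cm^3
Density = 13.59 / 24.48 = 0.555 g/cm^3


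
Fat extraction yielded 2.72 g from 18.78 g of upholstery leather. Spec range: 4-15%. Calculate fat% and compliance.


Fat% = 2.72 / 18.78 x 100 = 14.5%
Spec range: 4-15%
Compliant: Yes


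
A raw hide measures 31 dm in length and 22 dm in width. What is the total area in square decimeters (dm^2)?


Area = length x width
Area = 31 x 22 = 682 dm^2


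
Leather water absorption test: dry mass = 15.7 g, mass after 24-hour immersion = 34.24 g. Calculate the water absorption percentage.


Water absorbed = 34.24 - 15.7 = 18.54 g
WA% = 18.54 / 15.7 x 100 = 118.1%


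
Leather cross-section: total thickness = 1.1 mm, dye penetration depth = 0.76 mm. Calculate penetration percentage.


Penetration% = 0.76 / 1.1 x 100
Penetration = 69.1%


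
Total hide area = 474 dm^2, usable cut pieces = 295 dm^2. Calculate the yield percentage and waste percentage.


Yield = 62.2%
Waste = 37.8%

Yield = 295 / 474 x 100 = 62.2%
Waste = 474 - 295 = 179 dm^2
Waste% = 100 - 62.2 = 37.8%


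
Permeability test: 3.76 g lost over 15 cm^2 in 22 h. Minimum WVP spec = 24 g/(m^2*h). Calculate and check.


WVP = 3.76 / (15 x 22) x 10000 = 113.94 g/(m^2*h)
Minimum: 24 g/(m^2*h)
Meets spec: Yes


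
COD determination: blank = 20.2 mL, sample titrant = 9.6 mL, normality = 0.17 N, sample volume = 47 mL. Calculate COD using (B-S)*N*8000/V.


COD = (20.2 - 9.6) x 0.17 x 8000 / 47
COD = 10.6 x 0.17 x 8000 / 47
COD = 306.7 mg/L


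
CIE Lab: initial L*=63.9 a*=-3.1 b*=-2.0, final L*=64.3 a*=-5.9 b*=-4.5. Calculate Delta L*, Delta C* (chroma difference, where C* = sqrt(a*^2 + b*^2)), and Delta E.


Delta L* = 0.4
Delta C* = 3.73
Delta E = 3.77

Delta L* = 64.3 - 63.9 = 0.4
C1* = sqrt((-3.1)^2 + (-2.0)^2) = 3.689
C2* = sqrt((-5.9)^2 + (-4.5)^2) = 7.420
Delta C* = 7.420 - 3.689 = 3.73
Delta E = sqrt((0.4)^2 + (-2.8)^2 + (-2.5)^2) = 3.77


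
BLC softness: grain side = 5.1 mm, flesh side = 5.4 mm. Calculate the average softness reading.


Average = (5.1 + 5.4) / 2
Average = 5.25 mm


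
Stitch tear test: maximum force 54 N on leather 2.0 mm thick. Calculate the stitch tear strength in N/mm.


Stitch tear strength = force / thickness
STS = 54 / 2.0 = 27.0 N/mm


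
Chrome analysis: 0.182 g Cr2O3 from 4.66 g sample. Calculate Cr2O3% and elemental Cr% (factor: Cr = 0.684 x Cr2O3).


Cr2O3% = 0.182 / 4.66 x 100 = 3.91%
Cr% = 3.91 x 0.684 = 2.67%


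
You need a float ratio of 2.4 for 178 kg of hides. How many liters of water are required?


427.2 L

Water = hide weight x target ratio
Water = 178 x 2.4 = 427.2 L


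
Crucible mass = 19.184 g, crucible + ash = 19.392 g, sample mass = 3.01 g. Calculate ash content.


Ash mass = 0.208 g
Ash content = 6.91%

Ash mass = 19.392 - 19.184 = 0.208 g
Ash% = 0.208 / 3.01 x 100 = 6.91%


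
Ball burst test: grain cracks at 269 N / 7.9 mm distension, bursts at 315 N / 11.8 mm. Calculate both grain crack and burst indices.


Crack index = 34.1 N/mm
Burst index = 26.7 N/mm

Crack index = 269 / 7.9 = 34.1 N/mm
Burst index = 315 / 11.8 = 26.7 N/mm


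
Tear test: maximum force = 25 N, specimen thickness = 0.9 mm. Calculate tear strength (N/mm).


Tear strength = force / thickness
Tear = 25 / 0.9 = 27.8 N/mm


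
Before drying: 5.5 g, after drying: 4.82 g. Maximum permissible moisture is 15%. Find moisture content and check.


Moisture content = 12.4%
Acceptable: Yes

MC = (5.5 - 4.82) / 5.5 x 100 = 12.4%
Maximum: 15%
Acceptable: Yes


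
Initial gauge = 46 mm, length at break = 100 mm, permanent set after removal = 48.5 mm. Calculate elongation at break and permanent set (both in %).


Elongation at break = (100 - 46) / 46 x 100 = 117.4%
Permanent set = (48.5 - 46) / 46 x 100 = 5.4%


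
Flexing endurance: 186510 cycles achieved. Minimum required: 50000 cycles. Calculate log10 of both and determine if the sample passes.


log10(186510) = 5.27
log10(50000) = 4.70
Passes: Yes


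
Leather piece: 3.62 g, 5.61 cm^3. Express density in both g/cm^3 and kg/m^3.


Density = 3.62 / 5.61 = 0.645 g/cm^3
Convert: 0.645 x 1000 = 645 kg/m^3


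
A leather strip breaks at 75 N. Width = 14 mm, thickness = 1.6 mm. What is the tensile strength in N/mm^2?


3.35 N/mm^2

Cross-sectional area = 14 x 1.6 = 22.4 mm^2
Tensile strength = 75 / 22.4 = 3.35 N/mm^2


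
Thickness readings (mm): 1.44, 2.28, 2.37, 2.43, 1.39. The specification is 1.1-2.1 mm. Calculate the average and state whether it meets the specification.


Sum = 9.91
Average = 9.91 / 5 = 1.98 mm
Specification range: 1.1 to 2.1 mm
Within spec: Yes


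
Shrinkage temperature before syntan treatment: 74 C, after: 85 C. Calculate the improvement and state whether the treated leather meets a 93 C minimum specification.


Improvement = 85 - 74 = 11 C
Spec check: 85 C >= 93 C? No


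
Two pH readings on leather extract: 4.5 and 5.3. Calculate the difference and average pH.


Difference = 0.8
Average pH = 4.90

Difference = |4.5 - 5.3| = 0.8
Average = (4.5 + 5.3) / 2 = 4.90


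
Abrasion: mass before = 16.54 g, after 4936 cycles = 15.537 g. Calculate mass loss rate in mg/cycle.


0.203 mg/cycle

Mass loss = 16.54 - 15.537 = 1.003 g
Rate = 1.003 / 4936 x 1000 = 0.203 mg/cycle


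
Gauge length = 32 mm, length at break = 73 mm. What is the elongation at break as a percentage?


Extension = 73 - 32 = 41 mm
Elongation = 41 / 32 x 100 = 128.1%


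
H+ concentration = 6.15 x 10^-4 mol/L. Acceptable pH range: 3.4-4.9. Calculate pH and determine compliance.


pH = -log10(6.15 x 10^-4) = 3.21
Range: 3.4 to 4.9
Compliant: No


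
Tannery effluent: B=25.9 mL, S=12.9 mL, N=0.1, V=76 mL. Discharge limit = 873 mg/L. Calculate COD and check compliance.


COD = 136.8 mg/L
Compliant: Yes


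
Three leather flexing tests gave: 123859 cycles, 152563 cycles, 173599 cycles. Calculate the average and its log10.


Average = 150007 cycles
log10 = 5.18


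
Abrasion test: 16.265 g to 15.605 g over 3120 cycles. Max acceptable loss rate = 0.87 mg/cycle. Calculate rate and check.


Rate = 0.212 mg/cycle
Passes: Yes

Loss = 16.265 - 15.605 = 0.660 g
Rate = 0.660 g / 3120 cycles x 1000 = 0.212 mg/cycle
Max = 0.87 mg/cycle
Passes: Yes


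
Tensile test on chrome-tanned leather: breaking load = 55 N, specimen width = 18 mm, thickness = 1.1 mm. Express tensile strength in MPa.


2.78 MPa

Cross-section = 18 x 1.1 = 19.8 mm^2
TS = 55 / 19.8 = 2.78 MPa
(1 N/mm^2 = 1 MPa)


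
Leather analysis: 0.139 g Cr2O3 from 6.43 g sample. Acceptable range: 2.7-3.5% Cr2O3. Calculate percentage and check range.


Cr2O3% = 0.139 / 6.43 x 100 = 2.16%
Acceptable range: 2.7 to 3.5%
Within range: No


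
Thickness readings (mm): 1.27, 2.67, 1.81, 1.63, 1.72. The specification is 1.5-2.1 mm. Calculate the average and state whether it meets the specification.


Average = 1.82 mm
Within specification: Yes


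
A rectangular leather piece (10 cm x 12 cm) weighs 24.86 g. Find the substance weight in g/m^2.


Area = 10 x 12 = 120 cm^2
SW = 24.86 / 120 x 10000 = 2071.7 g/m^2


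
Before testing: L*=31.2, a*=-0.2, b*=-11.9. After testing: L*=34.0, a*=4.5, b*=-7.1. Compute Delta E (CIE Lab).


dL = 34.0 - 31.2 = 2.8
da = 4.5 - (-0.2) = 4.7
db = -7.1 - (-11.9) = 4.8
dE = sqrt((2.8)^2 + (4.7)^2 + (4.8)^2) = 7.28


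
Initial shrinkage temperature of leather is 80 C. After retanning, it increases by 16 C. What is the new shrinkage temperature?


96 C

New Ts = 80 + 16 = 96 C


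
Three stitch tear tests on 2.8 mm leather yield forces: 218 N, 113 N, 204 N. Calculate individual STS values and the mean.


STS1 = 77.9 N/mm
STS2 = 40.4 N/mm
STS3 = 72.9 N/mm
Mean = 63.7 N/mm

STS1 = 218 / 2.8 = 77.9 N/mm
STS2 = 113 / 2.8 = 40.4 N/mm
STS3 = 204 / 2.8 = 72.9 N/mm
Mean = (77.9 + 40.4 + 72.9) / 3 = 63.7 N/mm


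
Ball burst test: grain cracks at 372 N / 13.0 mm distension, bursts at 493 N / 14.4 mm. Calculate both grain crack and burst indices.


Crack index = 28.6 N/mm
Burst index = 34.2 N/mm


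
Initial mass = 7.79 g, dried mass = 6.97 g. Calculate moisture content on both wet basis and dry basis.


Wet basis = 10.5%
Dry basis = 11.8%


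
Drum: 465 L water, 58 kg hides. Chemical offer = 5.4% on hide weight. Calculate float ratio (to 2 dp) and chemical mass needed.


Float ratio = 465 / 58 = 8.02
Chemical = 58 x 5.4 / 100 = 3.132 kg


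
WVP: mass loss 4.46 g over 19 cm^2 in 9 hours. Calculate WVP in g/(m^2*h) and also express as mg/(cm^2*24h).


WVP = 260.82 g/(m^2*h)
Daily rate = 625.96 mg/(cm^2*24h)

WVP = 4.46 / (19 x 9) x 10000 = 260.82 g/(m^2*h)
Mass loss in mg = 4.46 x 1000 = 4460 mg
Per cm^2 per 24h in mg: 4460 x 24 / (19 x 9) = 107040 / 171 = 625.96 mg/(cm^2*24h)


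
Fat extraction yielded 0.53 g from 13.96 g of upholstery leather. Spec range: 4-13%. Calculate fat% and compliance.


Fat content = 3.8%
Compliant: No


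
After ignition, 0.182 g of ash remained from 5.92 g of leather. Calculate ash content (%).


3.07%

Ash% = 0.182 / 5.92 x 100
Ash% = 3.07%


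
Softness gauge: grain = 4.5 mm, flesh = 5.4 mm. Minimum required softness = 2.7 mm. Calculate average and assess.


Average softness = 4.95 mm
Meets requirement: Yes

Average = (4.5 + 5.4) / 2 = 4.95 mm
Minimum = 2.7 mm
Meets requirement: Yes


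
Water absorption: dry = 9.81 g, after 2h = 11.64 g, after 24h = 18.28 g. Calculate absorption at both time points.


WA (2h) = (11.64 - 9.81) / 9.81 x 100 = 18.7%
WA (24h) = (18.28 - 9.81) / 9.81 x 100 = 86.3%


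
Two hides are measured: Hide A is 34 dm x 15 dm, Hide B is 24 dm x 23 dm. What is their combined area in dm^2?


Hide A area = 34 x 15 = 510 dm^2
Hide B area = 24 x 23 = 552 dm^2
Total = 510 + 552 = 1062 dm^2


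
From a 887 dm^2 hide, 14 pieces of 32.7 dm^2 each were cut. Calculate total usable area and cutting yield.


Usable area = 457.8 dm^2
Yield = 51.6%

Total usable = 14 x 32.7 = 457.8 dm^2
Yield = 457.8 / 887 x 100 = 51.6%


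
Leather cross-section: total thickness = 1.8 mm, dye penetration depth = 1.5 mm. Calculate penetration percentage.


83.3%


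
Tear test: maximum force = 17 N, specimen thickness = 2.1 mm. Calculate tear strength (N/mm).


Tear strength = force / thickness
Tear = 17 / 2.1 = 8.1 N/mm


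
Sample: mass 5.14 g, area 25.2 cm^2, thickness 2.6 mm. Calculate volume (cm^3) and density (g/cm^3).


Volume = 6.552 cm^3
Density = 0.784 g/cm^3

Thickness in cm = 2.6 / 10 = 0.26 cm
Volume = 25.2 x 0.26 = 6.552 cm^3
Density = 5.14 / 6.552 = 0.784 g/cm^3


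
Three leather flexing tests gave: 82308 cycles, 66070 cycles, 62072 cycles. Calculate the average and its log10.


Average = (82308 + 66070 + 62072) / 3 = 70150 cycles
log10(70150) = 4.85


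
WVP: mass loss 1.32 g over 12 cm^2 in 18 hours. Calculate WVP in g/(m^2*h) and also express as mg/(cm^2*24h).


WVP = 61.11 g/(m^2*h)
Daily rate = 146.67 mg/(cm^2*24h)


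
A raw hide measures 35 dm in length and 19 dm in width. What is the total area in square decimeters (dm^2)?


665 dm^2


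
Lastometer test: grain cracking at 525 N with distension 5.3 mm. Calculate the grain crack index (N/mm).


99.1 N/mm

Grain crack index = force / distension
Index = 525 / 5.3 = 99.1 N/mm


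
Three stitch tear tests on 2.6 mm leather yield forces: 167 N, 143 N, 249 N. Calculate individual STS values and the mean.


STS1 = 167 / 2.6 = 64.2 N/mm
STS2 = 143 / 2.6 = 55.0 N/mm
STS3 = 249 / 2.6 = 95.8 N/mm
Mean = (64.2 + 55.0 + 95.8) / 3 = 71.7 N/mm


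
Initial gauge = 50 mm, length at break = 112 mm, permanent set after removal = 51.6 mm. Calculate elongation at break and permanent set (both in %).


Elongation at break = 124.0%
Permanent set = 3.2%

Elongation at break = (112 - 50) / 50 x 100 = 124.0%
Permanent set = (51.6 - 50) / 50 x 100 = 3.2%


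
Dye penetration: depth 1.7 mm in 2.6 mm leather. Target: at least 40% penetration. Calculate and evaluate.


Penetration = 1.7 / 2.6 x 100 = 65.4%
Target: 40%
Meets target: Yes


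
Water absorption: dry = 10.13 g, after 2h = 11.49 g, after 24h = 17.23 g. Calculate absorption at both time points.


2h absorption = 13.4%
24h absorption = 70.1%


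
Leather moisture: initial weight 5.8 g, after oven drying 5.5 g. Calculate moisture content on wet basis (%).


Moisture = 5.8 - 5.5 = 0.30 g
MC = 0.30 / 5.8 x 100 = 5.2%


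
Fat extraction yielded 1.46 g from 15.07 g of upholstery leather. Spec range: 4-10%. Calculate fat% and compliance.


Fat content = 9.7%
Compliant: Yes

Fat% = 1.46 / 15.07 x 100 = 9.7%
Spec range: 4-10%
Compliant: Yes


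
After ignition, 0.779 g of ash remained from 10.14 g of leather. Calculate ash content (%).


7.68%


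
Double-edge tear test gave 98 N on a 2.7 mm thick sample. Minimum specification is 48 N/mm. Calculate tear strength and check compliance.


Tear strength = 98 / 2.7 = 36.3 N/mm
Required minimum = 48 N/mm
Compliant: No


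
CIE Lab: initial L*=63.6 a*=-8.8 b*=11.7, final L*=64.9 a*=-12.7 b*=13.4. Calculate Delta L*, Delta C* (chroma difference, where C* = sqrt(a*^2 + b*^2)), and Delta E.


Delta L* = 1.3
Delta C* = 3.82
Delta E = 4.45


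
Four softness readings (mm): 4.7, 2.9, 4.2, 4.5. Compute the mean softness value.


Sum = 4.7 + 2.9 + 4.2 + 4.5
Mean = 16.3 / 4 = 4.08 mm


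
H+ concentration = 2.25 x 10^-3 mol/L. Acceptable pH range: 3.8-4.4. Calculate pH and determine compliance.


pH = -log10(2.25 x 10^-3) = 2.65
Range: 3.8 to 4.4
Compliant: No


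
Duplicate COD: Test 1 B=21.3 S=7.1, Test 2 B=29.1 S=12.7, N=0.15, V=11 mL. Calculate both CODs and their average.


COD1 = 1549.1 mg/L
COD2 = 1789.1 mg/L
Average = 1669.1 mg/L

COD1 = (21.3 - 7.1) x 0.15 x 8000 / 11 = 1549.1 mg/L
COD2 = (29.1 - 12.7) x 0.15 x 8000 / 11 = 1789.1 mg/L
Average = (1549.1 + 1789.1) / 2 = 1669.1 mg/L


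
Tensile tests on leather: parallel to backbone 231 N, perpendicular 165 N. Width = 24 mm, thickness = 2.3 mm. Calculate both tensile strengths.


Area = 24 x 2.3 = 55.2 mm^2
TS (parallel) = 231 / 55.2 = 4.18 N/mm^2
TS (perpendicular) = 165 / 55.2 = 2.99 N/mm^2


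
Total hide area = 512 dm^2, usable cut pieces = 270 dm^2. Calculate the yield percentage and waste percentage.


Yield = 270 / 512 x 100 = 52.7%
Waste = 512 - 270 = 242 dm^2
Waste% = 100 - 52.7 = 47.3%


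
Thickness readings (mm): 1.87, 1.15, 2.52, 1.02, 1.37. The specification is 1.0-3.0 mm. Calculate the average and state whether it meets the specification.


Average = 1.59 mm
Within specification: Yes
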